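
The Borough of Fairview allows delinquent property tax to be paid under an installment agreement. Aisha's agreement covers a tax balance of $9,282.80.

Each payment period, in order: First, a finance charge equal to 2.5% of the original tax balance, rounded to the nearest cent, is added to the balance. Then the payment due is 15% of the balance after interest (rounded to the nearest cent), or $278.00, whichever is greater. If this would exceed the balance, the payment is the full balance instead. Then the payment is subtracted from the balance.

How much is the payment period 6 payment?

$762.37

# | Opening | Interest | Payment | End bal
1 | $9,282.80 | $232.07 | $1,427.23 | $8,087.64
2 | $8,087.64 | $232.07 | $1,247.96 | $7,071.75
3 | $7,071.75 | $232.07 | $1,095.57 | $6,208.25
4 | $6,208.25 | $232.07 | $966.05 | $5,474.27
5 | $5,474.27 | $232.07 | $855.95 | $4,850.39
6 | $4,850.39 | $232.07 | $762.37 | $4,320.09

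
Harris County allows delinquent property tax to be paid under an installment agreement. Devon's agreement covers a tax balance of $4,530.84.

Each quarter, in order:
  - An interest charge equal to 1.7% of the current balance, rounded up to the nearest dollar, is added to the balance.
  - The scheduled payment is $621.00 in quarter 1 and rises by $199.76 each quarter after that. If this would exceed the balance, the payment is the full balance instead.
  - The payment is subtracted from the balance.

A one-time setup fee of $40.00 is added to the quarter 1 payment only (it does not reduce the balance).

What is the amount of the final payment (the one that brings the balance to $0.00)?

Quarter 1: $4,530.84 +$78.00 interest = $4,608.84; pay $621.00 (+ $40.00 fee) → $3,987.84
Quarter 2: $3,987.84 +$68.00 interest = $4,055.84; pay $820.76 → $3,235.08
Quarter 3: $3,235.08 +$55.00 interest = $3,290.08; pay $1,020.52 → $2,269.56
Quarter 4: $2,269.56 +$39.00 interest = $2,308.56; pay $1,220.28 → $1,088.28
Quarter 5: $1,088.28 +$19.00 interest = $1,107.28; pay $1,107.28 → $0.00

$1,107.28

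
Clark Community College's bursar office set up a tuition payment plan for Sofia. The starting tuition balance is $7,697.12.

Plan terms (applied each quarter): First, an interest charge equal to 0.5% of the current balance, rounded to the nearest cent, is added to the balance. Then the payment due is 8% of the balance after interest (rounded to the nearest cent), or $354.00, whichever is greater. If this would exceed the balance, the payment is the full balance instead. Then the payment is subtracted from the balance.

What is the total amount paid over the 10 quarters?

Quarter 1: $7,697.12 +$38.49 interest = $7,735.61; pay $618.85 → $7,116.76
Quarter 2: $7,116.76 +$35.58 interest = $7,152.34; pay $572.19 → $6,580.15
Quarter 3: $6,580.15 +$32.90 interest = $6,613.05; pay $529.04 → $6,084.01
Quarter 4: $6,084.01 +$30.42 interest = $6,114.43; pay $489.15 → $5,625.28
Quarter 5: $5,625.28 +$28.13 interest = $5,653.41; pay $452.27 → $5,201.14
Quarter 6: $5,201.14 +$26.01 interest = $5,227.15; pay $418.17 → $4,808.98
Quarter 7: $4,808.98 +$24.04 interest = $4,833.02; pay $386.64 → $4,446.38
Quarter 8: $4,446.38 +$22.23 interest = $4,468.61; pay $357.49 → $4,111.12
Quarter 9: $4,111.12 +$20.56 interest = $4,131.68; pay $354.00 → $3,777.68
Quarter 10: $3,777.68 +$18.89 interest = $3,796.57; pay $354.00 → $3,442.57
Total paid: $4,531.80

$4,531.80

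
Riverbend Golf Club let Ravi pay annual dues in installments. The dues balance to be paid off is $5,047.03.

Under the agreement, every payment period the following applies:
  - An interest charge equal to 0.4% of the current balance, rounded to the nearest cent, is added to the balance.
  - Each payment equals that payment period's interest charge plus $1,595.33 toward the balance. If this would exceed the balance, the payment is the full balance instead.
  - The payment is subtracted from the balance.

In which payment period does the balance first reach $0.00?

# | Opening | Interest | Payment | End bal
1 | $5,047.03 | $20.19 | $1,615.52 | $3,451.70
2 | $3,451.70 | $13.81 | $1,609.14 | $1,856.37
3 | $1,856.37 | $7.43 | $1,602.76 | $261.04
4 | $261.04 | $1.04 | $262.08 | $0.00
Balance reaches $0.00 in payment period 4.

4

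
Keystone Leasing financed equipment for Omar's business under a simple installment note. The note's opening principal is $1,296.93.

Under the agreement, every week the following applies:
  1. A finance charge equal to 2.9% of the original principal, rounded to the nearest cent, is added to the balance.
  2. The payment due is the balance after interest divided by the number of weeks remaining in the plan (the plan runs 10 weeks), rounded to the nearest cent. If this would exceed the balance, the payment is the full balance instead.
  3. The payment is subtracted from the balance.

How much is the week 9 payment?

$202.24

Week 1: $1,296.93 +$37.61 interest = $1,334.54; pay $133.45 → $1,201.09
Week 2: $1,201.09 +$37.61 interest = $1,238.70; pay $137.63 → $1,101.07
Week 3: $1,101.07 +$37.61 interest = $1,138.68; pay $142.34 → $996.34
Week 4: $996.34 +$37.61 interest = $1,033.95; pay $147.71 → $886.24
Week 5: $886.24 +$37.61 interest = $923.85; pay $153.98 → $769.87
Week 6: $769.87 +$37.61 interest = $807.48; pay $161.50 → $645.98
Week 7: $645.98 +$37.61 interest = $683.59; pay $170.90 → $512.69
Week 8: $512.69 +$37.61 interest = $550.30; pay $183.43 → $366.87
Week 9: $366.87 +$37.61 interest = $404.48; pay $202.24 → $202.24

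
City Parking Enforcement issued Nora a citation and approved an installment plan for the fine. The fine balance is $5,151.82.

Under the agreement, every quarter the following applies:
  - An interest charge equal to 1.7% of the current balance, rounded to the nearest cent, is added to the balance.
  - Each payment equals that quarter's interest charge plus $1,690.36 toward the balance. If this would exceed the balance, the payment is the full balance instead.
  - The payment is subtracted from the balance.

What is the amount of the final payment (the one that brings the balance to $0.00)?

$82.11

Quarter 1: $5,151.82 +$87.58 interest = $5,239.40; pay $1,777.94 → $3,461.46
Quarter 2: $3,461.46 +$58.84 interest = $3,520.30; pay $1,749.20 → $1,771.10
Quarter 3: $1,771.10 +$30.11 interest = $1,801.21; pay $1,720.47 → $80.74
Quarter 4: $80.74 +$1.37 interest = $82.11; pay $82.11 → $0.00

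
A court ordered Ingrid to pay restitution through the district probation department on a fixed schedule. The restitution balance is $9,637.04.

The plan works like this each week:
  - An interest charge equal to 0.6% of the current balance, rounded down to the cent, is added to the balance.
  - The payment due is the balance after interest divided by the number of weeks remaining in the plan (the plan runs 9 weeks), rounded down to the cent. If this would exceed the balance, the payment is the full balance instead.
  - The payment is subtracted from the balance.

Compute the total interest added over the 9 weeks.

Week 1: opening $9,637.04; interest $57.82 → $9,694.86; payment $1,077.20; balance $8,617.66
Week 2: opening $8,617.66; interest $51.70 → $8,669.36; payment $1,083.67; balance $7,585.69
Week 3: opening $7,585.69; interest $45.51 → $7,631.20; payment $1,090.17; balance $6,541.03
Week 4: opening $6,541.03; interest $39.24 → $6,580.27; payment $1,096.71; balance $5,483.56
Week 5: opening $5,483.56; interest $32.90 → $5,516.46; payment $1,103.29; balance $4,413.17
Week 6: opening $4,413.17; interest $26.47 → $4,439.64; payment $1,109.91; balance $3,329.73
Week 7: opening $3,329.73; interest $19.97 → $3,349.70; payment $1,116.56; balance $2,233.14
Week 8: opening $2,233.14; interest $13.39 → $2,246.53; payment $1,123.26; balance $1,123.27
Week 9: opening $1,123.27; interest $6.73 → $1,130.00; payment $1,130.00; balance $0.00
Total interest: $57.82 + $51.70 + $45.51 + $39.24 + $32.90 + $26.47 + $19.97 + $13.39 + $6.73 = $293.73

$293.73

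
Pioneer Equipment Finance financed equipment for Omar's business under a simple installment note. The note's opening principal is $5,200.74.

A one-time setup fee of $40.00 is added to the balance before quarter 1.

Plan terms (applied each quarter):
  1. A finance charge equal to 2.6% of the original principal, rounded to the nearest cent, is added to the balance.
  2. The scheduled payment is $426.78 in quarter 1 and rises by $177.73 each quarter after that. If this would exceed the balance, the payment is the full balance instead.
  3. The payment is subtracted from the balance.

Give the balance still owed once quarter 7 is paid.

$0.00

Quarter 1: opening $5,240.74; interest $135.22 → $5,375.96; payment $426.78; balance $4,949.18
Quarter 2: opening $4,949.18; interest $135.22 → $5,084.40; payment $604.51; balance $4,479.89
Quarter 3: opening $4,479.89; interest $135.22 → $4,615.11; payment $782.24; balance $3,832.87
Quarter 4: opening $3,832.87; interest $135.22 → $3,968.09; payment $959.97; balance $3,008.12
Quarter 5: opening $3,008.12; interest $135.22 → $3,143.34; payment $1,137.70; balance $2,005.64
Quarter 6: opening $2,005.64; interest $135.22 → $2,140.86; payment $1,315.43; balance $825.43
Quarter 7: opening $825.43; interest $135.22 → $960.65; payment $960.65; balance $0.00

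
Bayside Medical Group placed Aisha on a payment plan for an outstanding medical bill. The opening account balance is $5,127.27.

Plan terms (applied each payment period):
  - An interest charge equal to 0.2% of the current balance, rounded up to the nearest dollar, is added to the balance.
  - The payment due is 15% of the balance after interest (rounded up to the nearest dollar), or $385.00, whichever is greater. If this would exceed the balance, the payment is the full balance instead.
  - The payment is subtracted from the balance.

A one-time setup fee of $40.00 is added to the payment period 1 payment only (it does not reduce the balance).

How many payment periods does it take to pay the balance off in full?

12

Payment period 1: opening $5,127.27; interest $11.00 → $5,138.27; payment $771.00 (+ $40.00 fee); balance $4,367.27
Payment period 2: opening $4,367.27; interest $9.00 → $4,376.27; payment $657.00; balance $3,719.27
Payment period 3: opening $3,719.27; interest $8.00 → $3,727.27; payment $560.00; balance $3,167.27
Payment period 4: opening $3,167.27; interest $7.00 → $3,174.27; payment $477.00; balance $2,697.27
Payment period 5: opening $2,697.27; interest $6.00 → $2,703.27; payment $406.00; balance $2,297.27
Payment period 6: opening $2,297.27; interest $5.00 → $2,302.27; payment $385.00; balance $1,917.27
Payment period 7: opening $1,917.27; interest $4.00 → $1,921.27; payment $385.00; balance $1,536.27
Payment period 8: opening $1,536.27; interest $4.00 → $1,540.27; payment $385.00; balance $1,155.27
Payment period 9: opening $1,155.27; interest $3.00 → $1,158.27; payment $385.00; balance $773.27
Payment period 10: opening $773.27; interest $2.00 → $775.27; payment $385.00; balance $390.27
Payment period 11: opening $390.27; interest $1.00 → $391.27; payment $385.00; balance $6.27
Payment period 12: opening $6.27; interest $1.00 → $7.27; payment $7.27; balance $0.00
Balance reaches $0.00 in payment period 12.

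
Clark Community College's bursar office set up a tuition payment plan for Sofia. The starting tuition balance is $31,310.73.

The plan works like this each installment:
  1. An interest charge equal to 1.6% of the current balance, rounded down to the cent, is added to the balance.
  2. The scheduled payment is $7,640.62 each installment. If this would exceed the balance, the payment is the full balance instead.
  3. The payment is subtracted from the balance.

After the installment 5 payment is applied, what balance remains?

$0.00

Installment 1: $31,310.73 +$500.97 interest = $31,811.70; pay $7,640.62 → $24,171.08
Installment 2: $24,171.08 +$386.73 interest = $24,557.81; pay $7,640.62 → $16,917.19
Installment 3: $16,917.19 +$270.67 interest = $17,187.86; pay $7,640.62 → $9,547.24
Installment 4: $9,547.24 +$152.75 interest = $9,699.99; pay $7,640.62 → $2,059.37
Installment 5: $2,059.37 +$32.94 interest = $2,092.31; pay $2,092.31 → $0.00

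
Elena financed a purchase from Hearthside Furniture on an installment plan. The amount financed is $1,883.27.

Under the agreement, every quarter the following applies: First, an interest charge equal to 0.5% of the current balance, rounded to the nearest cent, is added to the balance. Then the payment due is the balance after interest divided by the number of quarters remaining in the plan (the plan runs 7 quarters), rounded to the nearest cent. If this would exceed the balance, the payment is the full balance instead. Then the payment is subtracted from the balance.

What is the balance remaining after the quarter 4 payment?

$823.38

# | Opening | Interest | Payment | End bal
1 | $1,883.27 | $9.42 | $270.38 | $1,622.31
2 | $1,622.31 | $8.11 | $271.74 | $1,358.68
3 | $1,358.68 | $6.79 | $273.09 | $1,092.38
4 | $1,092.38 | $5.46 | $274.46 | $823.38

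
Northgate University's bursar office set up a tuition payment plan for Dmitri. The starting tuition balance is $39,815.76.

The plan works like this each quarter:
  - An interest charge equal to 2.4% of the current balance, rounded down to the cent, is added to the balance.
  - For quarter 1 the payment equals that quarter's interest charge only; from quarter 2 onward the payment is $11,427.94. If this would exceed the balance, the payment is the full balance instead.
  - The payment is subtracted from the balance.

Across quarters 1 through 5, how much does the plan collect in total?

$43,061.33

# | Opening | Interest | Payment | End bal
1 | $39,815.76 | $955.57 | $955.57 | $39,815.76
2 | $39,815.76 | $955.57 | $11,427.94 | $29,343.39
3 | $29,343.39 | $704.24 | $11,427.94 | $18,619.69
4 | $18,619.69 | $446.87 | $11,427.94 | $7,638.62
5 | $7,638.62 | $183.32 | $7,821.94 | $0.00
Total paid: $43,061.33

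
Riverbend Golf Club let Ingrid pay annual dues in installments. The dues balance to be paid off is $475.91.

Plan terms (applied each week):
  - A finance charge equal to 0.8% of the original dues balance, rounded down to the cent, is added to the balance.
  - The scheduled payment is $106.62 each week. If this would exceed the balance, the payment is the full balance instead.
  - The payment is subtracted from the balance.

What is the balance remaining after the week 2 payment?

$270.27

Week 1: opening $475.91; interest $3.80 → $479.71; payment $106.62; balance $373.09
Week 2: opening $373.09; interest $3.80 → $376.89; payment $106.62; balance $270.27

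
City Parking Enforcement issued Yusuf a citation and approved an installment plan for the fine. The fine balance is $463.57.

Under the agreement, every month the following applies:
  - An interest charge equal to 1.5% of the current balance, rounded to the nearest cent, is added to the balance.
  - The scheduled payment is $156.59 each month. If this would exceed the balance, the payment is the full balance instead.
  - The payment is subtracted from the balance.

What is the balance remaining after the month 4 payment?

Month 1: $463.57 +$6.95 interest = $470.52; pay $156.59 → $313.93
Month 2: $313.93 +$4.71 interest = $318.64; pay $156.59 → $162.05
Month 3: $162.05 +$2.43 interest = $164.48; pay $156.59 → $7.89
Month 4: $7.89 +$0.12 interest = $8.01; pay $8.01 → $0.00

$0.00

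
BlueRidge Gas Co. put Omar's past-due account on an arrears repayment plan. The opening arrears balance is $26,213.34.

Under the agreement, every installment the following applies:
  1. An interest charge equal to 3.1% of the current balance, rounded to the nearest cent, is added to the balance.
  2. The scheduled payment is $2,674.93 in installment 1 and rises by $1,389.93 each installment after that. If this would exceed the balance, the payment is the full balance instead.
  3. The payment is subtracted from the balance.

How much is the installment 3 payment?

# | Opening | Interest | Payment | End bal
1 | $26,213.34 | $812.61 | $2,674.93 | $24,351.02
2 | $24,351.02 | $754.88 | $4,064.86 | $21,041.04
3 | $21,041.04 | $652.27 | $5,454.79 | $16,238.52

$5,454.79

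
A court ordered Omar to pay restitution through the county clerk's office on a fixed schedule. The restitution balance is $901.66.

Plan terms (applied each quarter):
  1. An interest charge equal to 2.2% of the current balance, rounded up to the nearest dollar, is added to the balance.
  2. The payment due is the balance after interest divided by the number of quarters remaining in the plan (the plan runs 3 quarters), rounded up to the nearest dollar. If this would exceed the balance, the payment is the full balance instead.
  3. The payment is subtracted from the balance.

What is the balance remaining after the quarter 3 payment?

$0.00

Quarter 1: $901.66 +$20.00 interest = $921.66; pay $308.00 → $613.66
Quarter 2: $613.66 +$14.00 interest = $627.66; pay $314.00 → $313.66
Quarter 3: $313.66 +$7.00 interest = $320.66; pay $320.66 → $0.00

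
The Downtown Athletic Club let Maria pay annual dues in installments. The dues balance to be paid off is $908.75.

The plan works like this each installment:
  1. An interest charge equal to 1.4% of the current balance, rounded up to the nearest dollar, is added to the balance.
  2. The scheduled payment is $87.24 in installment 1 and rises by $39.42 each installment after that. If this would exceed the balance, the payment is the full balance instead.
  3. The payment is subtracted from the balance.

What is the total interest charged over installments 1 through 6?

Installment 1: opening $908.75; interest $13.00 → $921.75; payment $87.24; balance $834.51
Installment 2: opening $834.51; interest $12.00 → $846.51; payment $126.66; balance $719.85
Installment 3: opening $719.85; interest $11.00 → $730.85; payment $166.08; balance $564.77
Installment 4: opening $564.77; interest $8.00 → $572.77; payment $205.50; balance $367.27
Installment 5: opening $367.27; interest $6.00 → $373.27; payment $244.92; balance $128.35
Installment 6: opening $128.35; interest $2.00 → $130.35; payment $130.35; balance $0.00
Total interest: $13.00 + $12.00 + $11.00 + $8.00 + $6.00 + $2.00 = $52.00

$52.00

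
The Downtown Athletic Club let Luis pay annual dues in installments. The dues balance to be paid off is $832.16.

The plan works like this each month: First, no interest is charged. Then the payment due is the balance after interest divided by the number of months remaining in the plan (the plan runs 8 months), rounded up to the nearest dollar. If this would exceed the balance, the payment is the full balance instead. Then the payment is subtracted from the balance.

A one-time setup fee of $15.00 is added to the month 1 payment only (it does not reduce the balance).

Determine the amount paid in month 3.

$104.00

Month 1: opening $832.16; payment $105.00 (+ $15.00 fee); balance $727.16
Month 2: opening $727.16; payment $104.00; balance $623.16
Month 3: opening $623.16; payment $104.00; balance $519.16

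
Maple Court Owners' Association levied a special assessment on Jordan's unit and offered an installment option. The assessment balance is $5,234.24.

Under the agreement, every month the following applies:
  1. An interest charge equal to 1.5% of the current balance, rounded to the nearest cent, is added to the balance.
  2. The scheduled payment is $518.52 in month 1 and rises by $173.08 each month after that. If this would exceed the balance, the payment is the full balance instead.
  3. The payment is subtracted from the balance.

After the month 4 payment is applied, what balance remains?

Month 1: $5,234.24 +$78.51 interest = $5,312.75; pay $518.52 → $4,794.23
Month 2: $4,794.23 +$71.91 interest = $4,866.14; pay $691.60 → $4,174.54
Month 3: $4,174.54 +$62.62 interest = $4,237.16; pay $864.68 → $3,372.48
Month 4: $3,372.48 +$50.59 interest = $3,423.07; pay $1,037.76 → $2,385.31

$2,385.31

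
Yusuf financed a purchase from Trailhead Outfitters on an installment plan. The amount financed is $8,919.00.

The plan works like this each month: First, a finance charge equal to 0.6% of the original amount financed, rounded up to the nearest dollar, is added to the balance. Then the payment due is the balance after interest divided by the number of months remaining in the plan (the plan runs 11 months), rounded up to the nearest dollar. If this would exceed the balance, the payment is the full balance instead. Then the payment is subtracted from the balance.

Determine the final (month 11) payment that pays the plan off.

$973.00

Month 1: $8,919.00 +$54.00 interest = $8,973.00; pay $816.00 → $8,157.00
Month 2: $8,157.00 +$54.00 interest = $8,211.00; pay $822.00 → $7,389.00
Month 3: $7,389.00 +$54.00 interest = $7,443.00; pay $827.00 → $6,616.00
Month 4: $6,616.00 +$54.00 interest = $6,670.00; pay $834.00 → $5,836.00
Month 5: $5,836.00 +$54.00 interest = $5,890.00; pay $842.00 → $5,048.00
Month 6: $5,048.00 +$54.00 interest = $5,102.00; pay $851.00 → $4,251.00
Month 7: $4,251.00 +$54.00 interest = $4,305.00; pay $861.00 → $3,444.00
Month 8: $3,444.00 +$54.00 interest = $3,498.00; pay $875.00 → $2,623.00
Month 9: $2,623.00 +$54.00 interest = $2,677.00; pay $893.00 → $1,784.00
Month 10: $1,784.00 +$54.00 interest = $1,838.00; pay $919.00 → $919.00
Month 11: $919.00 +$54.00 interest = $973.00; pay $973.00 → $0.00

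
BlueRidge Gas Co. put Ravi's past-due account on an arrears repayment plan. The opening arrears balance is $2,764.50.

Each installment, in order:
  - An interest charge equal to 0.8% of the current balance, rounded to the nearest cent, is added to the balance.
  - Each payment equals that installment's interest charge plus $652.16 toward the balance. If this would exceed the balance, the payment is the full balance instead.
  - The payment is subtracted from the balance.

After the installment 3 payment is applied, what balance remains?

Installment 1: $2,764.50 +$22.12 interest = $2,786.62; pay $674.28 → $2,112.34
Installment 2: $2,112.34 +$16.90 interest = $2,129.24; pay $669.06 → $1,460.18
Installment 3: $1,460.18 +$11.68 interest = $1,471.86; pay $663.84 → $808.02

$808.02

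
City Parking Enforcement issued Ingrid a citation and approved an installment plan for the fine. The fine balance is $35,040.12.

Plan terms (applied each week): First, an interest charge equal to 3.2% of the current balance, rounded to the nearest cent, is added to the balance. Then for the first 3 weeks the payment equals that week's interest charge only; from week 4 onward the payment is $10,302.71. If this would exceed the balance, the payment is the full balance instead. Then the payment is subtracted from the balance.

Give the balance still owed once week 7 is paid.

# | Opening | Interest | Payment | End bal
1 | $35,040.12 | $1,121.28 | $1,121.28 | $35,040.12
2 | $35,040.12 | $1,121.28 | $1,121.28 | $35,040.12
3 | $35,040.12 | $1,121.28 | $1,121.28 | $35,040.12
4 | $35,040.12 | $1,121.28 | $10,302.71 | $25,858.69
5 | $25,858.69 | $827.48 | $10,302.71 | $16,383.46
6 | $16,383.46 | $524.27 | $10,302.71 | $6,605.02
7 | $6,605.02 | $211.36 | $6,816.38 | $0.00

$0.00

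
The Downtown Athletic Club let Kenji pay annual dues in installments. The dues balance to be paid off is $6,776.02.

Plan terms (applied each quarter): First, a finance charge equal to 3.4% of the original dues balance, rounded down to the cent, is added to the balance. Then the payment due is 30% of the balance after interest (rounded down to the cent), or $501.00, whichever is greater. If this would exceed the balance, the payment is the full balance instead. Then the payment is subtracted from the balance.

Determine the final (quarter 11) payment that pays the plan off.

$419.41

Quarter 1: opening $6,776.02; interest $230.38 → $7,006.40; payment $2,101.92; balance $4,904.48
Quarter 2: opening $4,904.48; interest $230.38 → $5,134.86; payment $1,540.45; balance $3,594.41
Quarter 3: opening $3,594.41; interest $230.38 → $3,824.79; payment $1,147.43; balance $2,677.36
Quarter 4: opening $2,677.36; interest $230.38 → $2,907.74; payment $872.32; balance $2,035.42
Quarter 5: opening $2,035.42; interest $230.38 → $2,265.80; payment $679.74; balance $1,586.06
Quarter 6: opening $1,586.06; interest $230.38 → $1,816.44; payment $544.93; balance $1,271.51
Quarter 7: opening $1,271.51; interest $230.38 → $1,501.89; payment $501.00; balance $1,000.89
Quarter 8: opening $1,000.89; interest $230.38 → $1,231.27; payment $501.00; balance $730.27
Quarter 9: opening $730.27; interest $230.38 → $960.65; payment $501.00; balance $459.65
Quarter 10: opening $459.65; interest $230.38 → $690.03; payment $501.00; balance $189.03
Quarter 11: opening $189.03; interest $230.38 → $419.41; payment $419.41; balance $0.00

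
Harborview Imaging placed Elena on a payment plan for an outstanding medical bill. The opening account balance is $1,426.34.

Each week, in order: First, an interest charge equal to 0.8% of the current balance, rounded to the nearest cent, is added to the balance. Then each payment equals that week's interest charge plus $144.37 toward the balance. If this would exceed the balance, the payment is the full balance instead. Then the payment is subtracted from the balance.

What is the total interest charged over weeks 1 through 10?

$62.15

# | Opening | Interest | Payment | End bal
1 | $1,426.34 | $11.41 | $155.78 | $1,281.97
2 | $1,281.97 | $10.26 | $154.63 | $1,137.60
3 | $1,137.60 | $9.10 | $153.47 | $993.23
4 | $993.23 | $7.95 | $152.32 | $848.86
5 | $848.86 | $6.79 | $151.16 | $704.49
6 | $704.49 | $5.64 | $150.01 | $560.12
7 | $560.12 | $4.48 | $148.85 | $415.75
8 | $415.75 | $3.33 | $147.70 | $271.38
9 | $271.38 | $2.17 | $146.54 | $127.01
10 | $127.01 | $1.02 | $128.03 | $0.00
Total interest: $11.41 + $10.26 + $9.10 + $7.95 + $6.79 + $5.64 + $4.48 + $3.33 + $2.17 + $1.02 = $62.15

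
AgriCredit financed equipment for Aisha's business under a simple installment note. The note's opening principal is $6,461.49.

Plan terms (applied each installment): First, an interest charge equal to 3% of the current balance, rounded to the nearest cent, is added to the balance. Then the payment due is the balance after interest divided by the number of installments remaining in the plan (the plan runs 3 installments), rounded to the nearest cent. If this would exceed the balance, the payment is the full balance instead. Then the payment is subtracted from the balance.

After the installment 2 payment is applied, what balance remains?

$2,285.00

Installment 1: opening $6,461.49; interest $193.84 → $6,655.33; payment $2,218.44; balance $4,436.89
Installment 2: opening $4,436.89; interest $133.11 → $4,570.00; payment $2,285.00; balance $2,285.00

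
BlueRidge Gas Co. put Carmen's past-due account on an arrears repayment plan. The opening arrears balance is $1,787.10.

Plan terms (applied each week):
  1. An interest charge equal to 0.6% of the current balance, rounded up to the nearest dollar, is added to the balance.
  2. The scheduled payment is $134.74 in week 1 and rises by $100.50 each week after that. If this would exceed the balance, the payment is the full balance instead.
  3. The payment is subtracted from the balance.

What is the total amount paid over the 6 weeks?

# | Opening | Interest | Payment | End bal
1 | $1,787.10 | $11.00 | $134.74 | $1,663.36
2 | $1,663.36 | $10.00 | $235.24 | $1,438.12
3 | $1,438.12 | $9.00 | $335.74 | $1,111.38
4 | $1,111.38 | $7.00 | $436.24 | $682.14
5 | $682.14 | $5.00 | $536.74 | $150.40
6 | $150.40 | $1.00 | $151.40 | $0.00
Total paid: $1,830.10

$1,830.10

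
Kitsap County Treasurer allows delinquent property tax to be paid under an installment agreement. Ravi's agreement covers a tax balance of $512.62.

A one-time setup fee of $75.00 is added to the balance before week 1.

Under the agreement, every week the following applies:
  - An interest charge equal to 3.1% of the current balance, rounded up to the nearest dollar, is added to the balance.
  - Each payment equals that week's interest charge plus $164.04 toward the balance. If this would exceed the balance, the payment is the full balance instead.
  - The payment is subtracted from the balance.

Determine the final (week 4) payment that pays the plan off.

$98.50

Week 1: $587.62 +$19.00 interest = $606.62; pay $183.04 → $423.58
Week 2: $423.58 +$14.00 interest = $437.58; pay $178.04 → $259.54
Week 3: $259.54 +$9.00 interest = $268.54; pay $173.04 → $95.50
Week 4: $95.50 +$3.00 interest = $98.50; pay $98.50 → $0.00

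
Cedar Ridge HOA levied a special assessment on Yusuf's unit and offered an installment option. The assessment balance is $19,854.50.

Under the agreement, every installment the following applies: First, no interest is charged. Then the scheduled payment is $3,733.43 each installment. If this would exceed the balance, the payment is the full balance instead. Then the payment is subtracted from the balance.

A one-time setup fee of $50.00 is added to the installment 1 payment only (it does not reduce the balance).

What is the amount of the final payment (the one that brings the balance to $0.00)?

$1,187.35

Installment 1: opening $19,854.50; payment $3,733.43 (+ $50.00 fee); balance $16,121.07
Installment 2: opening $16,121.07; payment $3,733.43; balance $12,387.64
Installment 3: opening $12,387.64; payment $3,733.43; balance $8,654.21
Installment 4: opening $8,654.21; payment $3,733.43; balance $4,920.78
Installment 5: opening $4,920.78; payment $3,733.43; balance $1,187.35
Installment 6: opening $1,187.35; payment $1,187.35; balance $0.00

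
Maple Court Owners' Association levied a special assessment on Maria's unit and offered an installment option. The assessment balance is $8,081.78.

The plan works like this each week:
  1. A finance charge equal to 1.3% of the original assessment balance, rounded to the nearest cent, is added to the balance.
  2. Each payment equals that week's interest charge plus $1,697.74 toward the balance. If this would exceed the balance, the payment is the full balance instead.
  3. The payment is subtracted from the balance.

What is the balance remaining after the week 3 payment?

$2,988.56

# | Opening | Interest | Payment | End bal
1 | $8,081.78 | $105.06 | $1,802.80 | $6,384.04
2 | $6,384.04 | $105.06 | $1,802.80 | $4,686.30
3 | $4,686.30 | $105.06 | $1,802.80 | $2,988.56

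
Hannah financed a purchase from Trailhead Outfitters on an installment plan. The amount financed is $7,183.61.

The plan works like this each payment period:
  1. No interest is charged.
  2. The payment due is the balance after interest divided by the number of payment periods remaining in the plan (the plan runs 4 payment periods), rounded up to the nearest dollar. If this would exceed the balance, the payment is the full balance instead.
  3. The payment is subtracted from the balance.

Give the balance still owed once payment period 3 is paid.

$1,795.61

Payment period 1: $7,183.61 − $1,796.00 → $5,387.61
Payment period 2: $5,387.61 − $1,796.00 → $3,591.61
Payment period 3: $3,591.61 − $1,796.00 → $1,795.61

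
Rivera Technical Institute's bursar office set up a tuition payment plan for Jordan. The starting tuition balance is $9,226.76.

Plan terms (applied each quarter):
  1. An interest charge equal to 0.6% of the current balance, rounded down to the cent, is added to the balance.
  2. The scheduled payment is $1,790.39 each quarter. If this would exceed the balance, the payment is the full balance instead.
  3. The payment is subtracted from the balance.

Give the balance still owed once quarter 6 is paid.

Quarter 1: opening $9,226.76; interest $55.36 → $9,282.12; payment $1,790.39; balance $7,491.73
Quarter 2: opening $7,491.73; interest $44.95 → $7,536.68; payment $1,790.39; balance $5,746.29
Quarter 3: opening $5,746.29; interest $34.47 → $5,780.76; payment $1,790.39; balance $3,990.37
Quarter 4: opening $3,990.37; interest $23.94 → $4,014.31; payment $1,790.39; balance $2,223.92
Quarter 5: opening $2,223.92; interest $13.34 → $2,237.26; payment $1,790.39; balance $446.87
Quarter 6: opening $446.87; interest $2.68 → $449.55; payment $449.55; balance $0.00

$0.00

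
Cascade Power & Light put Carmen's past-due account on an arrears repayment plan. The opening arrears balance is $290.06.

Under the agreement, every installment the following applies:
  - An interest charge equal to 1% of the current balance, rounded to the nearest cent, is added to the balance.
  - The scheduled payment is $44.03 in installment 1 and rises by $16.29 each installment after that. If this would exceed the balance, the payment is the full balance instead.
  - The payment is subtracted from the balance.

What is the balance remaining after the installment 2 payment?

$191.10

Installment 1: opening $290.06; interest $2.90 → $292.96; payment $44.03; balance $248.93
Installment 2: opening $248.93; interest $2.49 → $251.42; payment $60.32; balance $191.10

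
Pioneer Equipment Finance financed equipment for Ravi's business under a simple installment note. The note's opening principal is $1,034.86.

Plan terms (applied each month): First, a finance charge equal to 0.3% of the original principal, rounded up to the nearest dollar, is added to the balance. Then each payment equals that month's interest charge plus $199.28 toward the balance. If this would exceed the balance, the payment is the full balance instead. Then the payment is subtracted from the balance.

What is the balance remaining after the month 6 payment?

# | Opening | Interest | Payment | End bal
1 | $1,034.86 | $4.00 | $203.28 | $835.58
2 | $835.58 | $4.00 | $203.28 | $636.30
3 | $636.30 | $4.00 | $203.28 | $437.02
4 | $437.02 | $4.00 | $203.28 | $237.74
5 | $237.74 | $4.00 | $203.28 | $38.46
6 | $38.46 | $4.00 | $42.46 | $0.00

$0.00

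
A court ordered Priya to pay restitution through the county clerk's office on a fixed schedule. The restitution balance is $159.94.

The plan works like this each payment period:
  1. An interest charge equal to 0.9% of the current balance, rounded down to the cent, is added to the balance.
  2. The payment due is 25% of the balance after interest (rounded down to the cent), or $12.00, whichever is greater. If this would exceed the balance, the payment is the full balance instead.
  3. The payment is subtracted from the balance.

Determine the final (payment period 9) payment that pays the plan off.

$4.46

Payment period 1: $159.94 +$1.43 interest = $161.37; pay $40.34 → $121.03
Payment period 2: $121.03 +$1.08 interest = $122.11; pay $30.52 → $91.59
Payment period 3: $91.59 +$0.82 interest = $92.41; pay $23.10 → $69.31
Payment period 4: $69.31 +$0.62 interest = $69.93; pay $17.48 → $52.45
Payment period 5: $52.45 +$0.47 interest = $52.92; pay $13.23 → $39.69
Payment period 6: $39.69 +$0.35 interest = $40.04; pay $12.00 → $28.04
Payment period 7: $28.04 +$0.25 interest = $28.29; pay $12.00 → $16.29
Payment period 8: $16.29 +$0.14 interest = $16.43; pay $12.00 → $4.43
Payment period 9: $4.43 +$0.03 interest = $4.46; pay $4.46 → $0.00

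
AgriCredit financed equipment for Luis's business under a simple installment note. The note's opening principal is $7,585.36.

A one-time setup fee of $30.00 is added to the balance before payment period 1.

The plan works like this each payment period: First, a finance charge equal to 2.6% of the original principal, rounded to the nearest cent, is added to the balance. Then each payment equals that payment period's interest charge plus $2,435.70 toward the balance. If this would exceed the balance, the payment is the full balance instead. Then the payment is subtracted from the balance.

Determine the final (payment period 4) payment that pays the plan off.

Payment period 1: opening $7,615.36; interest $197.22 → $7,812.58; payment $2,632.92; balance $5,179.66
Payment period 2: opening $5,179.66; interest $197.22 → $5,376.88; payment $2,632.92; balance $2,743.96
Payment period 3: opening $2,743.96; interest $197.22 → $2,941.18; payment $2,632.92; balance $308.26
Payment period 4: opening $308.26; interest $197.22 → $505.48; payment $505.48; balance $0.00

$505.48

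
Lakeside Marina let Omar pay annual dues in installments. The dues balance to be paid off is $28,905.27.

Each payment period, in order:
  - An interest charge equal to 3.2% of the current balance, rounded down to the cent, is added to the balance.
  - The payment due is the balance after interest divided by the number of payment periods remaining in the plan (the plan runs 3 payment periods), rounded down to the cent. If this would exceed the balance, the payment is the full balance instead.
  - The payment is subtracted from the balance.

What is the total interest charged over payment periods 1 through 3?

$1,889.70

Payment period 1: opening $28,905.27; interest $924.96 → $29,830.23; payment $9,943.41; balance $19,886.82
Payment period 2: opening $19,886.82; interest $636.37 → $20,523.19; payment $10,261.59; balance $10,261.60
Payment period 3: opening $10,261.60; interest $328.37 → $10,589.97; payment $10,589.97; balance $0.00
Total interest: $924.96 + $636.37 + $328.37 = $1,889.70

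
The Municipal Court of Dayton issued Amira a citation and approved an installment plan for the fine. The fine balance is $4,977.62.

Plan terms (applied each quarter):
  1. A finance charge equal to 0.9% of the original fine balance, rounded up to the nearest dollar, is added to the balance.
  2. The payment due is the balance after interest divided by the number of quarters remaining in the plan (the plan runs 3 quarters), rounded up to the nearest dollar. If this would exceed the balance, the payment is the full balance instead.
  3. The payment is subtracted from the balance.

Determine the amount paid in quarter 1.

Quarter 1: $4,977.62 +$45.00 interest = $5,022.62; pay $1,675.00 → $3,347.62

$1,675.00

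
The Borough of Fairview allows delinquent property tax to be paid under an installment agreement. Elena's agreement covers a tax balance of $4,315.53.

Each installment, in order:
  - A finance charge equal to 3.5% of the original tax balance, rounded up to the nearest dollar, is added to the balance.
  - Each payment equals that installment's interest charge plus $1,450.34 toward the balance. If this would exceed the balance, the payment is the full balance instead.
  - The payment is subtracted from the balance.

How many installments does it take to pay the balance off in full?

Installment 1: opening $4,315.53; interest $152.00 → $4,467.53; payment $1,602.34; balance $2,865.19
Installment 2: opening $2,865.19; interest $152.00 → $3,017.19; payment $1,602.34; balance $1,414.85
Installment 3: opening $1,414.85; interest $152.00 → $1,566.85; payment $1,566.85; balance $0.00
Balance reaches $0.00 in installment 3.

3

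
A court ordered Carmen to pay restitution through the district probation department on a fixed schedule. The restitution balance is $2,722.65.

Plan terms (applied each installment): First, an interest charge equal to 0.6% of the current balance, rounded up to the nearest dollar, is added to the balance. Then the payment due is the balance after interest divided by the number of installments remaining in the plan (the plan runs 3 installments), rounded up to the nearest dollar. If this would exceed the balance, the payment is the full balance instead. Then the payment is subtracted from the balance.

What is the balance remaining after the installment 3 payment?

$0.00

Installment 1: $2,722.65 +$17.00 interest = $2,739.65; pay $914.00 → $1,825.65
Installment 2: $1,825.65 +$11.00 interest = $1,836.65; pay $919.00 → $917.65
Installment 3: $917.65 +$6.00 interest = $923.65; pay $923.65 → $0.00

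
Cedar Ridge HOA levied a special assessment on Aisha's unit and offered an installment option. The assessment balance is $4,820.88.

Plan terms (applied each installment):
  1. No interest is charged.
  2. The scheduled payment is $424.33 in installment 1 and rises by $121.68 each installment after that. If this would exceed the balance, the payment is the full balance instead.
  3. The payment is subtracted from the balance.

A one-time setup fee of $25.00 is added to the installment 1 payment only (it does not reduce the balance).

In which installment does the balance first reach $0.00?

7

# | Opening | Payment | Fee | End bal
1 | $4,820.88 | $424.33 | $25.00 | $4,396.55
2 | $4,396.55 | $546.01 | — | $3,850.54
3 | $3,850.54 | $667.69 | — | $3,182.85
4 | $3,182.85 | $789.37 | — | $2,393.48
5 | $2,393.48 | $911.05 | — | $1,482.43
6 | $1,482.43 | $1,032.73 | — | $449.70
7 | $449.70 | $449.70 | — | $0.00
Balance reaches $0.00 in installment 7.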